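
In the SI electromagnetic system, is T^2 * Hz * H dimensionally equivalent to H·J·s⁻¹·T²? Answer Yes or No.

No

Left side:
  T = kg·s⁻²·A⁻¹.
  So T² = kg²·s⁻⁴·A⁻².
  Hz = s⁻¹.
  H = kg·m²·s⁻²·A⁻².
  Combining: T²·Hz·H = (kg²·s⁻⁴·A⁻²) · s⁻¹ · (kg·m²·s⁻²·A⁻²) = kg³·m²·s⁻⁷·A⁻⁴.
Right side:
  H = Wb/A (inductance = flux per current),
      = kg·m²·s⁻²·A⁻².
  J = N·m (work = force × distance),
      = kg·m²·s⁻².
  T = Wb/m² (flux density = flux per area),
      = kg·s⁻²·A⁻¹.
  So T² = kg²·s⁻⁴·A⁻².
  Combining: H·J·s⁻¹·T² = (kg·m²·s⁻²·A⁻²) · (kg·m²·s⁻²) · s⁻¹ · (kg²·s⁻⁴·A⁻²) = kg⁴·m⁴·s⁻⁹·A⁻⁴.
Left is kg³·m²·s⁻⁷·A⁻⁴; right is kg⁴·m⁴·s⁻⁹·A⁻⁴ — different.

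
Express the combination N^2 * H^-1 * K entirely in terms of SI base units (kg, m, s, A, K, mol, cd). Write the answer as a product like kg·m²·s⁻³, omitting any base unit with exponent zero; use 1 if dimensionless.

kg·s⁻²·A²·K

N = kg·m·s⁻².
So N² = kg²·m²·s⁻⁴.
H = kg·m²·s⁻²·A⁻².
So H⁻¹ = kg⁻¹·m⁻²·s²·A².
Combining: N²·H⁻¹·K = (kg²·m²·s⁻⁴) · (kg⁻¹·m⁻²·s²·A²) · K = kg·s⁻²·A²·K.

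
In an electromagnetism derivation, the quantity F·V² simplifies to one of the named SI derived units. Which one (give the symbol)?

J

F = kg⁻¹·m⁻²·s⁴·A².
V = kg·m²·s⁻³·A⁻¹.
So V² = kg²·m⁴·s⁻⁶·A⁻².
Combining: F·V² = (kg⁻¹·m⁻²·s⁴·A²) · (kg²·m⁴·s⁻⁶·A⁻²) = kg·m²·s⁻².
kg·m²·s⁻² is the base-SI form of the joule.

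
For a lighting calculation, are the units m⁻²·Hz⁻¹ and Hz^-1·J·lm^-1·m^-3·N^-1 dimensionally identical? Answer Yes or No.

Left side:
  Hz = s⁻¹.
  So Hz⁻¹ = s.
  Combining: m⁻²·Hz⁻¹ = m⁻² · s = m⁻²·s.
Right side:
  Hz = s⁻¹.
  So Hz⁻¹ = s.
  J = kg·m²·s⁻².
  lm = cd.
  So lm⁻¹ = cd⁻¹.
  N = kg·m·s⁻².
  So N⁻¹ = kg⁻¹·m⁻¹·s².
  Combining: Hz⁻¹·J·lm⁻¹·m⁻³·N⁻¹ = s · (kg·m²·s⁻²) · cd⁻¹ · m⁻³ · (kg⁻¹·m⁻¹·s²) = m⁻²·s·cd⁻¹.
Left is m⁻²·s; right is m⁻²·s·cd⁻¹ — different.

No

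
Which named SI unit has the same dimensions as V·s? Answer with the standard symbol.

V = W/A (potential = power per current),
    = kg·m²·s⁻³·A⁻¹.
Combining: V·s = (kg·m²·s⁻³·A⁻¹) · s = kg·m²·s⁻²·A⁻¹.
kg·m²·s⁻²·A⁻¹ is the base-SI form of the weber.

Wb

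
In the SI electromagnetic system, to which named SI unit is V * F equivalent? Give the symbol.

C

V = W/A (potential = power per current),
    = kg·m²·s⁻³·A⁻¹.
F = C/V (capacitance = charge per voltage),
    = A·s/(kg·m²·s⁻³·A⁻¹) (substituting C and V),
    = kg⁻¹·m⁻²·s⁴·A².
Combining: V·F = (kg·m²·s⁻³·A⁻¹) · (kg⁻¹·m⁻²·s⁴·A²) = s·A.
s·A is the base-SI form of the coulomb.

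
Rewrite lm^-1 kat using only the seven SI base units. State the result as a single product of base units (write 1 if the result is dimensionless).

lm = cd·sr = cd (luminous flux; sr is dimensionless).
So lm⁻¹ = cd⁻¹.
kat = mol/s = s⁻¹·mol (catalytic activity).
Combining: lm⁻¹·kat = cd⁻¹ · (s⁻¹·mol) = s⁻¹·mol·cd⁻¹.

s⁻¹·mol·cd⁻¹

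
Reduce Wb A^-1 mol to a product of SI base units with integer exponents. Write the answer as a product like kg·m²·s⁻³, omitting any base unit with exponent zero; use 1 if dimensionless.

Wb = kg·m²·s⁻²·A⁻¹.
Combining: Wb·A⁻¹·mol = (kg·m²·s⁻²·A⁻¹) · A⁻¹ · mol = kg·m²·s⁻²·A⁻²·mol.

kg·m²·s⁻²·A⁻²·mol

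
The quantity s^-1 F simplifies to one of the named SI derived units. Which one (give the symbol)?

S

F = kg⁻¹·m⁻²·s⁴·A².
Combining: s⁻¹·F = s⁻¹ · (kg⁻¹·m⁻²·s⁴·A²) = kg⁻¹·m⁻²·s³·A².
kg⁻¹·m⁻²·s³·A² is the base-SI form of the siemens.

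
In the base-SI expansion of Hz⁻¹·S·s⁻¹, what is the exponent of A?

2

Hz = s⁻¹.
So Hz⁻¹ = s.
S = kg⁻¹·m⁻²·s³·A².
Combining: Hz⁻¹·S·s⁻¹ = s · (kg⁻¹·m⁻²·s³·A²) · s⁻¹ = kg⁻¹·m⁻²·s³·A².
The exponent of A is 2.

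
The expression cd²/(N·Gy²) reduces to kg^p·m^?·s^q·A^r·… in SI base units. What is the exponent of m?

-5

N = kg·m/s² = kg·m·s⁻² (force = mass × acceleration).
So N⁻¹ = kg⁻¹·m⁻¹·s².
Gy = J/kg (absorbed dose = energy per mass),
    = m²·s⁻².
So Gy⁻² = m⁻⁴·s⁴.
Combining: N⁻¹·Gy⁻²·cd² = (kg⁻¹·m⁻¹·s²) · (m⁻⁴·s⁴) · cd² = kg⁻¹·m⁻⁵·s⁶·cd².
The exponent of m is -5.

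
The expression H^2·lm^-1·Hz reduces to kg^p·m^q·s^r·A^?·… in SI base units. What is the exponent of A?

H = Wb/A (inductance = flux per current),
    = kg·m²·s⁻²·A⁻².
So H² = kg²·m⁴·s⁻⁴·A⁻⁴.
lm = cd·sr = cd (luminous flux; sr is dimensionless).
So lm⁻¹ = cd⁻¹.
Hz = 1/s = s⁻¹ (frequency is cycles per second).
Combining: H²·lm⁻¹·Hz = (kg²·m⁴·s⁻⁴·A⁻⁴) · cd⁻¹ · s⁻¹ = kg²·m⁴·s⁻⁵·A⁻⁴·cd⁻¹.
The exponent of A is -4.

-4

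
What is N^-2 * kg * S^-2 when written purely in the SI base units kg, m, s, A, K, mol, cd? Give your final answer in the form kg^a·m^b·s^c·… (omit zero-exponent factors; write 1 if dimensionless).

kg·m²·s⁻²·A⁻⁴

N = kg·m/s² = kg·m·s⁻² (force = mass × acceleration).
So N⁻² = kg⁻²·m⁻²·s⁴.
S = 1/Ω (conductance is reciprocal resistance),
    = kg⁻¹·m⁻²·s³·A².
So S⁻² = kg²·m⁴·s⁻⁶·A⁻⁴.
Combining: N⁻²·kg·S⁻² = (kg⁻²·m⁻²·s⁴) · kg · (kg²·m⁴·s⁻⁶·A⁻⁴) = kg·m²·s⁻²·A⁻⁴.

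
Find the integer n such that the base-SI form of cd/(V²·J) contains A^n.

V = W/A (potential = power per current),
    = kg·m²·s⁻³·A⁻¹.
So V⁻² = kg⁻²·m⁻⁴·s⁶·A².
J = N·m (work = force × distance),
    = kg·m²·s⁻².
So J⁻¹ = kg⁻¹·m⁻²·s².
Combining: cd·V⁻²·J⁻¹ = cd · (kg⁻²·m⁻⁴·s⁶·A²) · (kg⁻¹·m⁻²·s²) = kg⁻³·m⁻⁶·s⁸·A²·cd.
The exponent of A is 2.

2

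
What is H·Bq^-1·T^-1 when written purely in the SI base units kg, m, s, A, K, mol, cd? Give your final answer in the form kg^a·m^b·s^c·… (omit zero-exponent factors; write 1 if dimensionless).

m²·s·A⁻¹

H = kg·m²·s⁻²·A⁻².
Bq = s⁻¹.
So Bq⁻¹ = s.
T = kg·s⁻²·A⁻¹.
So T⁻¹ = kg⁻¹·s²·A.
Combining: H·Bq⁻¹·T⁻¹ = (kg·m²·s⁻²·A⁻²) · s · (kg⁻¹·s²·A) = m²·s·A⁻¹.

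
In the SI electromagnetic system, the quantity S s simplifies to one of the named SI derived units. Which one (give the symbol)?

F

S = kg⁻¹·m⁻²·s³·A².
Combining: S·s = (kg⁻¹·m⁻²·s³·A²) · s = kg⁻¹·m⁻²·s⁴·A².
kg⁻¹·m⁻²·s⁴·A² is the base-SI form of the farad.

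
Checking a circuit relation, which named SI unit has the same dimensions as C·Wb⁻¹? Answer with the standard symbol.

C = A·s = s·A (charge = current × time).
Wb = V·s (flux: a volt is a weber per second),
    = kg·m²·s⁻²·A⁻¹.
So Wb⁻¹ = kg⁻¹·m⁻²·s²·A.
Combining: C·Wb⁻¹ = (s·A) · (kg⁻¹·m⁻²·s²·A) = kg⁻¹·m⁻²·s³·A².
kg⁻¹·m⁻²·s³·A² is the base-SI form of the siemens.

S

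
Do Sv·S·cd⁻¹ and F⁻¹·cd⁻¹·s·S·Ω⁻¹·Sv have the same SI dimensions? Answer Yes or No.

Left side:
  Sv = J/kg (equivalent dose = energy per mass),
      = m²·s⁻².
  S = 1/Ω (conductance is reciprocal resistance),
      = kg⁻¹·m⁻²·s³·A².
  Combining: Sv·S·cd⁻¹ = (m²·s⁻²) · (kg⁻¹·m⁻²·s³·A²) · cd⁻¹ = kg⁻¹·s·A²·cd⁻¹.
Right side:
  F = C/V (capacitance = charge per voltage),
      = A·s/(kg·m²·s⁻³·A⁻¹) (substituting C and V),
      = kg⁻¹·m⁻²·s⁴·A².
  So F⁻¹ = kg·m²·s⁻⁴·A⁻².
  S = 1/Ω (conductance is reciprocal resistance),
      = kg⁻¹·m⁻²·s³·A².
  Ω = V/A (resistance = voltage per current),
      = kg·m²·s⁻³·A⁻².
  So Ω⁻¹ = kg⁻¹·m⁻²·s³·A².
  Sv = J/kg (equivalent dose = energy per mass),
      = m²·s⁻².
  Combining: F⁻¹·cd⁻¹·s·S·Ω⁻¹·Sv = (kg·m²·s⁻⁴·A⁻²) · cd⁻¹ · s · (kg⁻¹·m⁻²·s³·A²) · (kg⁻¹·m⁻²·s³·A²) · (m²·s⁻²) = kg⁻¹·s·A²·cd⁻¹.
Both reduce to kg⁻¹·s·A²·cd⁻¹.

Yes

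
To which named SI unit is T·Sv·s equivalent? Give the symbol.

V

T = Wb/m² (flux density = flux per area),
    = kg·s⁻²·A⁻¹.
Sv = J/kg (equivalent dose = energy per mass),
    = m²·s⁻².
Combining: T·Sv·s = (kg·s⁻²·A⁻¹) · (m²·s⁻²) · s = kg·m²·s⁻³·A⁻¹.
kg·m²·s⁻³·A⁻¹ is the base-SI form of the volt.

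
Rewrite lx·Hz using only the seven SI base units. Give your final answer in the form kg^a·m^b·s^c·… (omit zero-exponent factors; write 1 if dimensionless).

m⁻²·s⁻¹·cd

lx = m⁻²·cd.
Hz = s⁻¹.
Combining: lx·Hz = (m⁻²·cd) · s⁻¹ = m⁻²·s⁻¹·cd.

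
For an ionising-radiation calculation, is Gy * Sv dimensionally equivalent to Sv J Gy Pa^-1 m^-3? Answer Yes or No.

Left side:
  Gy = J/kg (absorbed dose = energy per mass),
      = m²·s⁻².
  Sv = J/kg (equivalent dose = energy per mass),
      = m²·s⁻².
  Combining: Gy·Sv = (m²·s⁻²) · (m²·s⁻²) = m⁴·s⁻⁴.
Right side:
  Sv = J/kg (equivalent dose = energy per mass),
      = m²·s⁻².
  J = N·m (work = force × distance),
      = kg·m²·s⁻².
  Gy = J/kg (absorbed dose = energy per mass),
      = m²·s⁻².
  Pa = N/m² (pressure = force per area),
      = kg·m⁻¹·s⁻².
  So Pa⁻¹ = kg⁻¹·m·s².
  Combining: Sv·J·Gy·Pa⁻¹·m⁻³ = (m²·s⁻²) · (kg·m²·s⁻²) · (m²·s⁻²) · (kg⁻¹·m·s²) · m⁻³ = m⁴·s⁻⁴.
Both reduce to m⁴·s⁻⁴.

Yes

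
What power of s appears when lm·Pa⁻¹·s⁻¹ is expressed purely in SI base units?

lm = cd.
Pa = kg·m⁻¹·s⁻².
So Pa⁻¹ = kg⁻¹·m·s².
Combining: lm·Pa⁻¹·s⁻¹ = cd · (kg⁻¹·m·s²) · s⁻¹ = kg⁻¹·m·s·cd.
The exponent of s is 1.

1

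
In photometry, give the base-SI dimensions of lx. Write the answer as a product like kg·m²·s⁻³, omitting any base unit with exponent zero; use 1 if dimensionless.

m⁻²·cd

lx = m⁻²·cd.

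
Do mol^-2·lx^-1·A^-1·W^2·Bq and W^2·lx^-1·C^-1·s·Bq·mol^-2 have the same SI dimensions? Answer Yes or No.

Left side:
  lx = lm/m² (illuminance = luminous flux per area),
      = m⁻²·cd.
  So lx⁻¹ = m²·cd⁻¹.
  W = J/s (power = energy per time),
      = kg·m²·s⁻³.
  So W² = kg²·m⁴·s⁻⁶.
  Bq = 1/s = s⁻¹ (activity is decays per second).
  Combining: mol⁻²·lx⁻¹·A⁻¹·W²·Bq = mol⁻² · (m²·cd⁻¹) · A⁻¹ · (kg²·m⁴·s⁻⁶) · s⁻¹ = kg²·m⁶·s⁻⁷·A⁻¹·mol⁻²·cd⁻¹.
Right side:
  W = J/s (power = energy per time),
      = kg·m²·s⁻³.
  So W² = kg²·m⁴·s⁻⁶.
  lx = lm/m² (illuminance = luminous flux per area),
      = m⁻²·cd.
  So lx⁻¹ = m²·cd⁻¹.
  C = A·s = s·A (charge = current × time).
  So C⁻¹ = s⁻¹·A⁻¹.
  Bq = 1/s = s⁻¹ (activity is decays per second).
  Combining: W²·lx⁻¹·C⁻¹·s·Bq·mol⁻² = (kg²·m⁴·s⁻⁶) · (m²·cd⁻¹) · (s⁻¹·A⁻¹) · s · s⁻¹ · mol⁻² = kg²·m⁶·s⁻⁷·A⁻¹·mol⁻²·cd⁻¹.
Both reduce to kg²·m⁶·s⁻⁷·A⁻¹·mol⁻²·cd⁻¹.

Yes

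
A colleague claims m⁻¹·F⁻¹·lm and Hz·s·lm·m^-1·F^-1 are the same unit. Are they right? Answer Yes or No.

Yes

Left side:
  F = C/V (capacitance = charge per voltage),
      = A·s/(kg·m²·s⁻³·A⁻¹) (substituting C and V),
      = kg⁻¹·m⁻²·s⁴·A².
  So F⁻¹ = kg·m²·s⁻⁴·A⁻².
  lm = cd·sr = cd (luminous flux; sr is dimensionless).
  Combining: m⁻¹·F⁻¹·lm = m⁻¹ · (kg·m²·s⁻⁴·A⁻²) · cd = kg·m·s⁻⁴·A⁻²·cd.
Right side:
  Hz = 1/s = s⁻¹ (frequency is cycles per second).
  lm = cd·sr = cd (luminous flux; sr is dimensionless).
  F = C/V (capacitance = charge per voltage),
      = A·s/(kg·m²·s⁻³·A⁻¹) (substituting C and V),
      = kg⁻¹·m⁻²·s⁴·A².
  So F⁻¹ = kg·m²·s⁻⁴·A⁻².
  Combining: Hz·s·lm·m⁻¹·F⁻¹ = s⁻¹ · s · cd · m⁻¹ · (kg·m²·s⁻⁴·A⁻²) = kg·m·s⁻⁴·A⁻²·cd.
Both reduce to kg·m·s⁻⁴·A⁻²·cd.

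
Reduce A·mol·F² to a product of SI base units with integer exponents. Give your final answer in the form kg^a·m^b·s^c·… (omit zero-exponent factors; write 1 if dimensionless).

kg⁻²·m⁻⁴·s⁸·A⁵·mol

F = kg⁻¹·m⁻²·s⁴·A².
So F² = kg⁻²·m⁻⁴·s⁸·A⁴.
Combining: A·mol·F² = A · mol · (kg⁻²·m⁻⁴·s⁸·A⁴) = kg⁻²·m⁻⁴·s⁸·A⁵·mol.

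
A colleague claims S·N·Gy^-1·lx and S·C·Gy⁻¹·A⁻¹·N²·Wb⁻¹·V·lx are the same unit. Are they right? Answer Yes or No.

Left side:
  S = 1/Ω (conductance is reciprocal resistance),
      = kg⁻¹·m⁻²·s³·A².
  N = kg·m/s² = kg·m·s⁻² (force = mass × acceleration).
  Gy = J/kg (absorbed dose = energy per mass),
      = m²·s⁻².
  So Gy⁻¹ = m⁻²·s².
  lx = lm/m² (illuminance = luminous flux per area),
      = m⁻²·cd.
  Combining: S·N·Gy⁻¹·lx = (kg⁻¹·m⁻²·s³·A²) · (kg·m·s⁻²) · (m⁻²·s²) · (m⁻²·cd) = m⁻⁵·s³·A²·cd.
Right side:
  S = 1/Ω (conductance is reciprocal resistance),
      = kg⁻¹·m⁻²·s³·A².
  C = A·s = s·A (charge = current × time).
  Gy = J/kg (absorbed dose = energy per mass),
      = m²·s⁻².
  So Gy⁻¹ = m⁻²·s².
  N = kg·m/s² = kg·m·s⁻² (force = mass × acceleration).
  So N² = kg²·m²·s⁻⁴.
  Wb = V·s (flux: a volt is a weber per second),
      = kg·m²·s⁻²·A⁻¹.
  So Wb⁻¹ = kg⁻¹·m⁻²·s²·A.
  V = W/A (potential = power per current),
      = kg·m²·s⁻³·A⁻¹.
  lx = lm/m² (illuminance = luminous flux per area),
      = m⁻²·cd.
  Combining: S·C·Gy⁻¹·A⁻¹·N²·Wb⁻¹·V·lx = (kg⁻¹·m⁻²·s³·A²) · (s·A) · (m⁻²·s²) · A⁻¹ · (kg²·m²·s⁻⁴) · (kg⁻¹·m⁻²·s²·A) · (kg·m²·s⁻³·A⁻¹) · (m⁻²·cd) = kg·m⁻⁴·s·A²·cd.
Left is m⁻⁵·s³·A²·cd; right is kg·m⁻⁴·s·A²·cd — different.

No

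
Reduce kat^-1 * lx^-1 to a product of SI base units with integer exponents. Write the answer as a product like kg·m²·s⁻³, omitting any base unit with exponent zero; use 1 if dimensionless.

m²·s·mol⁻¹·cd⁻¹

kat = mol/s = s⁻¹·mol (catalytic activity).
So kat⁻¹ = s·mol⁻¹.
lx = lm/m² (illuminance = luminous flux per area),
    = m⁻²·cd.
So lx⁻¹ = m²·cd⁻¹.
Combining: kat⁻¹·lx⁻¹ = (s·mol⁻¹) · (m²·cd⁻¹) = m²·s·mol⁻¹·cd⁻¹.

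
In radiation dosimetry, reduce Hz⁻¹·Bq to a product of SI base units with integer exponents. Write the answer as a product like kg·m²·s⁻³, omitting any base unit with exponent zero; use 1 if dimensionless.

Hz = s⁻¹.
So Hz⁻¹ = s.
Bq = s⁻¹.
Combining: Hz⁻¹·Bq = s · s⁻¹ = 1.

1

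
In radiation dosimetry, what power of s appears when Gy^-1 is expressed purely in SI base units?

2

Gy = m²·s⁻².
So Gy⁻¹ = m⁻²·s².
The exponent of s is 2.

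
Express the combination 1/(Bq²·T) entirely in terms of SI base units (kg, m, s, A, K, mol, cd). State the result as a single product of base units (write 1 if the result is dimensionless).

Bq = s⁻¹.
So Bq⁻² = s².
T = kg·s⁻²·A⁻¹.
So T⁻¹ = kg⁻¹·s²·A.
Combining: Bq⁻²·T⁻¹ = s² · (kg⁻¹·s²·A) = kg⁻¹·s⁴·A.

kg⁻¹·s⁴·A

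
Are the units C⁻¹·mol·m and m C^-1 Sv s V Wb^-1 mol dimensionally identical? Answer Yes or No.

No

Left side:
  C = A·s = s·A (charge = current × time).
  So C⁻¹ = s⁻¹·A⁻¹.
  Combining: C⁻¹·mol·m = (s⁻¹·A⁻¹) · mol · m = m·s⁻¹·A⁻¹·mol.
Right side:
  C = s·A.
  So C⁻¹ = s⁻¹·A⁻¹.
  Sv = m²·s⁻².
  V = kg·m²·s⁻³·A⁻¹.
  Wb = kg·m²·s⁻²·A⁻¹.
  So Wb⁻¹ = kg⁻¹·m⁻²·s²·A.
  Combining: m·C⁻¹·Sv·s·V·Wb⁻¹·mol = m · (s⁻¹·A⁻¹) · (m²·s⁻²) · s · (kg·m²·s⁻³·A⁻¹) · (kg⁻¹·m⁻²·s²·A) · mol = m³·s⁻³·A⁻¹·mol.
Left is m·s⁻¹·A⁻¹·mol; right is m³·s⁻³·A⁻¹·mol — different.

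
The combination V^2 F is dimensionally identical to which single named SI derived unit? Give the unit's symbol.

J

V = kg·m²·s⁻³·A⁻¹.
So V² = kg²·m⁴·s⁻⁶·A⁻².
F = kg⁻¹·m⁻²·s⁴·A².
Combining: V²·F = (kg²·m⁴·s⁻⁶·A⁻²) · (kg⁻¹·m⁻²·s⁴·A²) = kg·m²·s⁻².
kg·m²·s⁻² is the base-SI form of the joule.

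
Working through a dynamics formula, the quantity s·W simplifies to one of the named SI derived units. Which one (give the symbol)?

J

W = J/s (power = energy per time),
    = kg·m²·s⁻³.
Combining: s·W = s · (kg·m²·s⁻³) = kg·m²·s⁻².
kg·m²·s⁻² is the base-SI form of the joule.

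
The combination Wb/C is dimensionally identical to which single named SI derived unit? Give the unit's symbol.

Ω

C = s·A.
So C⁻¹ = s⁻¹·A⁻¹.
Wb = kg·m²·s⁻²·A⁻¹.
Combining: C⁻¹·Wb = (s⁻¹·A⁻¹) · (kg·m²·s⁻²·A⁻¹) = kg·m²·s⁻³·A⁻².
kg·m²·s⁻³·A⁻² is the base-SI form of the ohm.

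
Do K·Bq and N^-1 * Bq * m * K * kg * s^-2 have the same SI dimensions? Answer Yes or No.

Yes

Left side:
  Bq = 1/s = s⁻¹ (activity is decays per second).
  Combining: K·Bq = K · s⁻¹ = s⁻¹·K.
Right side:
  N = kg·m·s⁻².
  So N⁻¹ = kg⁻¹·m⁻¹·s².
  Bq = s⁻¹.
  Combining: N⁻¹·Bq·m·K·kg·s⁻² = (kg⁻¹·m⁻¹·s²) · s⁻¹ · m · K · kg · s⁻² = s⁻¹·K.
Both reduce to s⁻¹·K.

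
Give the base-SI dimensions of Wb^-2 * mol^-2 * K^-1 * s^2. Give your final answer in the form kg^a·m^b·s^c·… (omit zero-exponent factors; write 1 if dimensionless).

kg⁻²·m⁻⁴·s⁶·A²·K⁻¹·mol⁻²

Wb = V·s (flux: a volt is a weber per second),
    = kg·m²·s⁻²·A⁻¹.
So Wb⁻² = kg⁻²·m⁻⁴·s⁴·A².
Combining: Wb⁻²·mol⁻²·K⁻¹·s² = (kg⁻²·m⁻⁴·s⁴·A²) · mol⁻² · K⁻¹ · s² = kg⁻²·m⁻⁴·s⁶·A²·K⁻¹·mol⁻².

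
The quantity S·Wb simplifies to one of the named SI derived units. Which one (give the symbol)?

C

S = 1/Ω (conductance is reciprocal resistance),
    = kg⁻¹·m⁻²·s³·A².
Wb = V·s (flux: a volt is a weber per second),
    = kg·m²·s⁻²·A⁻¹.
Combining: S·Wb = (kg⁻¹·m⁻²·s³·A²) · (kg·m²·s⁻²·A⁻¹) = s·A.
s·A is the base-SI form of the coulomb.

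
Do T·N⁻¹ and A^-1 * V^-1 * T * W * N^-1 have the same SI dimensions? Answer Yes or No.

Left side:
  T = Wb/m² (flux density = flux per area),
      = kg·s⁻²·A⁻¹.
  N = kg·m/s² = kg·m·s⁻² (force = mass × acceleration).
  So N⁻¹ = kg⁻¹·m⁻¹·s².
  Combining: T·N⁻¹ = (kg·s⁻²·A⁻¹) · (kg⁻¹·m⁻¹·s²) = m⁻¹·A⁻¹.
Right side:
  V = kg·m²·s⁻³·A⁻¹.
  So V⁻¹ = kg⁻¹·m⁻²·s³·A.
  T = kg·s⁻²·A⁻¹.
  W = kg·m²·s⁻³.
  N = kg·m·s⁻².
  So N⁻¹ = kg⁻¹·m⁻¹·s².
  Combining: A⁻¹·V⁻¹·T·W·N⁻¹ = A⁻¹ · (kg⁻¹·m⁻²·s³·A) · (kg·s⁻²·A⁻¹) · (kg·m²·s⁻³) · (kg⁻¹·m⁻¹·s²) = m⁻¹·A⁻¹.
Both reduce to m⁻¹·A⁻¹.

Yes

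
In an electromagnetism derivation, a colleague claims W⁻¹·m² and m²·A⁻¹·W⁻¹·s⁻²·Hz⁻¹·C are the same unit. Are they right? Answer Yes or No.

Yes

Left side:
  W = J/s (power = energy per time),
      = kg·m²·s⁻³.
  So W⁻¹ = kg⁻¹·m⁻²·s³.
  Combining: W⁻¹·m² = (kg⁻¹·m⁻²·s³) · m² = kg⁻¹·s³.
Right side:
  W = J/s (power = energy per time),
      = kg·m²·s⁻³.
  So W⁻¹ = kg⁻¹·m⁻²·s³.
  Hz = 1/s = s⁻¹ (frequency is cycles per second).
  So Hz⁻¹ = s.
  C = A·s = s·A (charge = current × time).
  Combining: m²·A⁻¹·W⁻¹·s⁻²·Hz⁻¹·C = m² · A⁻¹ · (kg⁻¹·m⁻²·s³) · s⁻² · s · (s·A) = kg⁻¹·s³.
Both reduce to kg⁻¹·s³.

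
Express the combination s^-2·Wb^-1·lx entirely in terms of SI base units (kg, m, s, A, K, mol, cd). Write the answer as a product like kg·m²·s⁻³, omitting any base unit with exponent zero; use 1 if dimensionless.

Wb = V·s (flux: a volt is a weber per second),
    = kg·m²·s⁻²·A⁻¹.
So Wb⁻¹ = kg⁻¹·m⁻²·s²·A.
lx = lm/m² (illuminance = luminous flux per area),
    = m⁻²·cd.
Combining: s⁻²·Wb⁻¹·lx = s⁻² · (kg⁻¹·m⁻²·s²·A) · (m⁻²·cd) = kg⁻¹·m⁻⁴·A·cd.

kg⁻¹·m⁻⁴·A·cd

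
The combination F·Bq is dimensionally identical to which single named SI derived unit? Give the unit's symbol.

F = kg⁻¹·m⁻²·s⁴·A².
Bq = s⁻¹.
Combining: F·Bq = (kg⁻¹·m⁻²·s⁴·A²) · s⁻¹ = kg⁻¹·m⁻²·s³·A².
kg⁻¹·m⁻²·s³·A² is the base-SI form of the siemens.

S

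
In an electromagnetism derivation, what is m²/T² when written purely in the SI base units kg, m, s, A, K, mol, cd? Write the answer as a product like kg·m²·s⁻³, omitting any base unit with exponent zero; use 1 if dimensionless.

kg⁻²·m²·s⁴·A²

T = kg·s⁻²·A⁻¹.
So T⁻² = kg⁻²·s⁴·A².
Combining: T⁻²·m² = (kg⁻²·s⁴·A²) · m² = kg⁻²·m²·s⁴·A².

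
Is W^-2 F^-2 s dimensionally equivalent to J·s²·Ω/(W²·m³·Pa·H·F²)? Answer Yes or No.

Left side:
  W = J/s (power = energy per time),
      = kg·m²·s⁻³.
  So W⁻² = kg⁻²·m⁻⁴·s⁶.
  F = C/V (capacitance = charge per voltage),
      = A·s/(kg·m²·s⁻³·A⁻¹) (substituting C and V),
      = kg⁻¹·m⁻²·s⁴·A².
  So F⁻² = kg²·m⁴·s⁻⁸·A⁻⁴.
  Combining: W⁻²·F⁻²·s = (kg⁻²·m⁻⁴·s⁶) · (kg²·m⁴·s⁻⁸·A⁻⁴) · s = s⁻¹·A⁻⁴.
Right side:
  J = N·m (work = force × distance),
      = kg·m²·s⁻².
  W = J/s (power = energy per time),
      = kg·m²·s⁻³.
  So W⁻² = kg⁻²·m⁻⁴·s⁶.
  Pa = N/m² (pressure = force per area),
      = kg·m⁻¹·s⁻².
  So Pa⁻¹ = kg⁻¹·m·s².
  H = Wb/A (inductance = flux per current),
      = kg·m²·s⁻²·A⁻².
  So H⁻¹ = kg⁻¹·m⁻²·s²·A².
  F = C/V (capacitance = charge per voltage),
      = A·s/(kg·m²·s⁻³·A⁻¹) (substituting C and V),
      = kg⁻¹·m⁻²·s⁴·A².
  So F⁻² = kg²·m⁴·s⁻⁸·A⁻⁴.
  Ω = V/A (resistance = voltage per current),
      = kg·m²·s⁻³·A⁻².
  Combining: J·W⁻²·s²·m⁻³·Pa⁻¹·H⁻¹·F⁻²·Ω = (kg·m²·s⁻²) · (kg⁻²·m⁻⁴·s⁶) · s² · m⁻³ · (kg⁻¹·m·s²) · (kg⁻¹·m⁻²·s²·A²) · (kg²·m⁴·s⁻⁸·A⁻⁴) · (kg·m²·s⁻³·A⁻²) = s⁻¹·A⁻⁴.
Both reduce to s⁻¹·A⁻⁴.

Yes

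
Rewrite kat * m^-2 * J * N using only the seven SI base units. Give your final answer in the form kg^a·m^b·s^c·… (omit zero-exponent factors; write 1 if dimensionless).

kat = mol/s = s⁻¹·mol (catalytic activity).
J = N·m (work = force × distance),
    = kg·m²·s⁻².
N = kg·m/s² = kg·m·s⁻² (force = mass × acceleration).
Combining: kat·m⁻²·J·N = (s⁻¹·mol) · m⁻² · (kg·m²·s⁻²) · (kg·m·s⁻²) = kg²·m·s⁻⁵·mol.

kg²·m·s⁻⁵·mol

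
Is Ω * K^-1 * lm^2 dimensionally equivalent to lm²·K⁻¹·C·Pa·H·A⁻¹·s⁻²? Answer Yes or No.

Left side:
  Ω = V/A (resistance = voltage per current),
      = kg·m²·s⁻³·A⁻².
  lm = cd·sr = cd (luminous flux; sr is dimensionless).
  So lm² = cd².
  Combining: Ω·K⁻¹·lm² = (kg·m²·s⁻³·A⁻²) · K⁻¹ · cd² = kg·m²·s⁻³·A⁻²·K⁻¹·cd².
Right side:
  lm = cd·sr = cd (luminous flux; sr is dimensionless).
  So lm² = cd².
  C = A·s = s·A (charge = current × time).
  Pa = N/m² (pressure = force per area),
      = kg·m⁻¹·s⁻².
  H = Wb/A (inductance = flux per current),
      = kg·m²·s⁻²·A⁻².
  Combining: lm²·K⁻¹·C·Pa·H·A⁻¹·s⁻² = cd² · K⁻¹ · (s·A) · (kg·m⁻¹·s⁻²) · (kg·m²·s⁻²·A⁻²) · A⁻¹ · s⁻² = kg²·m·s⁻⁵·A⁻²·K⁻¹·cd².
Left is kg·m²·s⁻³·A⁻²·K⁻¹·cd²; right is kg²·m·s⁻⁵·A⁻²·K⁻¹·cd² — different.

No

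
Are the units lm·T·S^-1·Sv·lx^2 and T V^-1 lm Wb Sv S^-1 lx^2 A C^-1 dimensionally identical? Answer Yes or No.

Yes

Left side:
  lm = cd·sr = cd (luminous flux; sr is dimensionless).
  T = Wb/m² (flux density = flux per area),
      = kg·s⁻²·A⁻¹.
  S = 1/Ω (conductance is reciprocal resistance),
      = kg⁻¹·m⁻²·s³·A².
  So S⁻¹ = kg·m²·s⁻³·A⁻².
  Sv = J/kg (equivalent dose = energy per mass),
      = m²·s⁻².
  lx = lm/m² (illuminance = luminous flux per area),
      = m⁻²·cd.
  So lx² = m⁻⁴·cd².
  Combining: lm·T·S⁻¹·Sv·lx² = cd · (kg·s⁻²·A⁻¹) · (kg·m²·s⁻³·A⁻²) · (m²·s⁻²) · (m⁻⁴·cd²) = kg²·s⁻⁷·A⁻³·cd³.
Right side:
  T = Wb/m² (flux density = flux per area),
      = kg·s⁻²·A⁻¹.
  V = W/A (potential = power per current),
      = kg·m²·s⁻³·A⁻¹.
  So V⁻¹ = kg⁻¹·m⁻²·s³·A.
  lm = cd·sr = cd (luminous flux; sr is dimensionless).
  Wb = V·s (flux: a volt is a weber per second),
      = kg·m²·s⁻²·A⁻¹.
  Sv = J/kg (equivalent dose = energy per mass),
      = m²·s⁻².
  S = 1/Ω (conductance is reciprocal resistance),
      = kg⁻¹·m⁻²·s³·A².
  So S⁻¹ = kg·m²·s⁻³·A⁻².
  lx = lm/m² (illuminance = luminous flux per area),
      = m⁻²·cd.
  So lx² = m⁻⁴·cd².
  C = A·s = s·A (charge = current × time).
  So C⁻¹ = s⁻¹·A⁻¹.
  Combining: T·V⁻¹·lm·Wb·Sv·S⁻¹·lx²·A·C⁻¹ = (kg·s⁻²·A⁻¹) · (kg⁻¹·m⁻²·s³·A) · cd · (kg·m²·s⁻²·A⁻¹) · (m²·s⁻²) · (kg·m²·s⁻³·A⁻²) · (m⁻⁴·cd²) · A · (s⁻¹·A⁻¹) = kg²·s⁻⁷·A⁻³·cd³.
Both reduce to kg²·s⁻⁷·A⁻³·cd³.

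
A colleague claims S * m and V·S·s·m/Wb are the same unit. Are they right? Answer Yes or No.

Left side:
  S = kg⁻¹·m⁻²·s³·A².
  Combining: S·m = (kg⁻¹·m⁻²·s³·A²) · m = kg⁻¹·m⁻¹·s³·A².
Right side:
  Wb = V·s (flux: a volt is a weber per second),
      = kg·m²·s⁻²·A⁻¹.
  So Wb⁻¹ = kg⁻¹·m⁻²·s²·A.
  V = W/A (potential = power per current),
      = kg·m²·s⁻³·A⁻¹.
  S = 1/Ω (conductance is reciprocal resistance),
      = kg⁻¹·m⁻²·s³·A².
  Combining: Wb⁻¹·V·S·s·m = (kg⁻¹·m⁻²·s²·A) · (kg·m²·s⁻³·A⁻¹) · (kg⁻¹·m⁻²·s³·A²) · s · m = kg⁻¹·m⁻¹·s³·A².
Both reduce to kg⁻¹·m⁻¹·s³·A².

Yes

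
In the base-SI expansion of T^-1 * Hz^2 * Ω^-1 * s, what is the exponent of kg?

T = kg·s⁻²·A⁻¹.
So T⁻¹ = kg⁻¹·s²·A.
Hz = s⁻¹.
So Hz² = s⁻².
Ω = kg·m²·s⁻³·A⁻².
So Ω⁻¹ = kg⁻¹·m⁻²·s³·A².
Combining: T⁻¹·Hz²·Ω⁻¹·s = (kg⁻¹·s²·A) · s⁻² · (kg⁻¹·m⁻²·s³·A²) · s = kg⁻²·m⁻²·s⁴·A³.
The exponent of kg is -2.

-2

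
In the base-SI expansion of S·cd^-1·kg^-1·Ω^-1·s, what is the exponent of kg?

S = 1/Ω (conductance is reciprocal resistance),
    = kg⁻¹·m⁻²·s³·A².
Ω = V/A (resistance = voltage per current),
    = kg·m²·s⁻³·A⁻².
So Ω⁻¹ = kg⁻¹·m⁻²·s³·A².
Combining: S·cd⁻¹·kg⁻¹·Ω⁻¹·s = (kg⁻¹·m⁻²·s³·A²) · cd⁻¹ · kg⁻¹ · (kg⁻¹·m⁻²·s³·A²) · s = kg⁻³·m⁻⁴·s⁷·A⁴·cd⁻¹.
The exponent of kg is -3.

-3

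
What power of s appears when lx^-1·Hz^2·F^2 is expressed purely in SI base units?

6

lx = lm/m² (illuminance = luminous flux per area),
    = m⁻²·cd.
So lx⁻¹ = m²·cd⁻¹.
Hz = 1/s = s⁻¹ (frequency is cycles per second).
So Hz² = s⁻².
F = C/V (capacitance = charge per voltage),
    = A·s/(kg·m²·s⁻³·A⁻¹) (substituting C and V),
    = kg⁻¹·m⁻²·s⁴·A².
So F² = kg⁻²·m⁻⁴·s⁸·A⁴.
Combining: lx⁻¹·Hz²·F² = (m²·cd⁻¹) · s⁻² · (kg⁻²·m⁻⁴·s⁸·A⁴) = kg⁻²·m⁻²·s⁶·A⁴·cd⁻¹.
The exponent of s is 6.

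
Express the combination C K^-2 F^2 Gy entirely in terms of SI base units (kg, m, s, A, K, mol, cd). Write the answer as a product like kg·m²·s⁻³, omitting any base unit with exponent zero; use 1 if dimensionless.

kg⁻²·m⁻²·s⁷·A⁵·K⁻²

C = s·A.
F = kg⁻¹·m⁻²·s⁴·A².
So F² = kg⁻²·m⁻⁴·s⁸·A⁴.
Gy = m²·s⁻².
Combining: C·K⁻²·F²·Gy = (s·A) · K⁻² · (kg⁻²·m⁻⁴·s⁸·A⁴) · (m²·s⁻²) = kg⁻²·m⁻²·s⁷·A⁵·K⁻².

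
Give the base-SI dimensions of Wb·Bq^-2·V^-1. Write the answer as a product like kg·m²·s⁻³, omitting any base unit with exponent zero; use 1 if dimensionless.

s³

Wb = kg·m²·s⁻²·A⁻¹.
Bq = s⁻¹.
So Bq⁻² = s².
V = kg·m²·s⁻³·A⁻¹.
So V⁻¹ = kg⁻¹·m⁻²·s³·A.
Combining: Wb·Bq⁻²·V⁻¹ = (kg·m²·s⁻²·A⁻¹) · s² · (kg⁻¹·m⁻²·s³·A) = s³.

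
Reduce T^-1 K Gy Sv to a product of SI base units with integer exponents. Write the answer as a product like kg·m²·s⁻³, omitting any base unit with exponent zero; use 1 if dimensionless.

T = Wb/m² (flux density = flux per area),
    = kg·s⁻²·A⁻¹.
So T⁻¹ = kg⁻¹·s²·A.
Gy = J/kg (absorbed dose = energy per mass),
    = m²·s⁻².
Sv = J/kg (equivalent dose = energy per mass),
    = m²·s⁻².
Combining: T⁻¹·K·Gy·Sv = (kg⁻¹·s²·A) · K · (m²·s⁻²) · (m²·s⁻²) = kg⁻¹·m⁴·s⁻²·A·K.

kg⁻¹·m⁴·s⁻²·A·K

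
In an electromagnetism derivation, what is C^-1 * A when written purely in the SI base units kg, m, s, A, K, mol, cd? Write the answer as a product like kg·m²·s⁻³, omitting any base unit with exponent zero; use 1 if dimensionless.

C = s·A.
So C⁻¹ = s⁻¹·A⁻¹.
Combining: C⁻¹·A = (s⁻¹·A⁻¹) · A = s⁻¹.

s⁻¹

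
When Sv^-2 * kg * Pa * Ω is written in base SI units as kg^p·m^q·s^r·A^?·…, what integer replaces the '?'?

Sv = m²·s⁻².
So Sv⁻² = m⁻⁴·s⁴.
Pa = kg·m⁻¹·s⁻².
Ω = kg·m²·s⁻³·A⁻².
Combining: Sv⁻²·kg·Pa·Ω = (m⁻⁴·s⁴) · kg · (kg·m⁻¹·s⁻²) · (kg·m²·s⁻³·A⁻²) = kg³·m⁻³·s⁻¹·A⁻².
The exponent of A is -2.

-2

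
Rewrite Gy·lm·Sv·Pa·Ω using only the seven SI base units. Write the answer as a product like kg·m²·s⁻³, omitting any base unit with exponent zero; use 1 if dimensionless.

Gy = J/kg (absorbed dose = energy per mass),
    = m²·s⁻².
lm = cd·sr = cd (luminous flux; sr is dimensionless).
Sv = J/kg (equivalent dose = energy per mass),
    = m²·s⁻².
Pa = N/m² (pressure = force per area),
    = kg·m⁻¹·s⁻².
Ω = V/A (resistance = voltage per current),
    = kg·m²·s⁻³·A⁻².
Combining: Gy·lm·Sv·Pa·Ω = (m²·s⁻²) · cd · (m²·s⁻²) · (kg·m⁻¹·s⁻²) · (kg·m²·s⁻³·A⁻²) = kg²·m⁵·s⁻⁹·A⁻²·cd.

kg²·m⁵·s⁻⁹·A⁻²·cd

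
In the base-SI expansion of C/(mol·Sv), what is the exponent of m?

C = A·s = s·A (charge = current × time).
Sv = J/kg (equivalent dose = energy per mass),
    = m²·s⁻².
So Sv⁻¹ = m⁻²·s².
Combining: mol⁻¹·C·Sv⁻¹ = mol⁻¹ · (s·A) · (m⁻²·s²) = m⁻²·s³·A·mol⁻¹.
The exponent of m is -2.

-2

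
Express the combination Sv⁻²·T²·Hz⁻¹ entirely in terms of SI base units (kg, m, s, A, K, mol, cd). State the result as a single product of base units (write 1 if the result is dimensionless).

Sv = m²·s⁻².
So Sv⁻² = m⁻⁴·s⁴.
T = kg·s⁻²·A⁻¹.
So T² = kg²·s⁻⁴·A⁻².
Hz = s⁻¹.
So Hz⁻¹ = s.
Combining: Sv⁻²·T²·Hz⁻¹ = (m⁻⁴·s⁴) · (kg²·s⁻⁴·A⁻²) · s = kg²·m⁻⁴·s·A⁻².

kg²·m⁻⁴·s·A⁻²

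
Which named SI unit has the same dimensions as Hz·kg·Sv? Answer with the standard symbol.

Hz = s⁻¹.
Sv = m²·s⁻².
Combining: Hz·kg·Sv = s⁻¹ · kg · (m²·s⁻²) = kg·m²·s⁻³.
kg·m²·s⁻³ is the base-SI form of the watt.

W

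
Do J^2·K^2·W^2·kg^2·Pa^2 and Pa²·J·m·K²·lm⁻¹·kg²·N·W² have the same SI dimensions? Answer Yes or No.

Left side:
  J = kg·m²·s⁻².
  So J² = kg²·m⁴·s⁻⁴.
  W = kg·m²·s⁻³.
  So W² = kg²·m⁴·s⁻⁶.
  Pa = kg·m⁻¹·s⁻².
  So Pa² = kg²·m⁻²·s⁻⁴.
  Combining: J²·K²·W²·kg²·Pa² = (kg²·m⁴·s⁻⁴) · K² · (kg²·m⁴·s⁻⁶) · kg² · (kg²·m⁻²·s⁻⁴) = kg⁸·m⁶·s⁻¹⁴·K².
Right side:
  Pa = N/m² (pressure = force per area),
      = kg·m⁻¹·s⁻².
  So Pa² = kg²·m⁻²·s⁻⁴.
  J = N·m (work = force × distance),
      = kg·m²·s⁻².
  lm = cd·sr = cd (luminous flux; sr is dimensionless).
  So lm⁻¹ = cd⁻¹.
  N = kg·m/s² = kg·m·s⁻² (force = mass × acceleration).
  W = J/s (power = energy per time),
      = kg·m²·s⁻³.
  So W² = kg²·m⁴·s⁻⁶.
  Combining: Pa²·J·m·K²·lm⁻¹·kg²·N·W² = (kg²·m⁻²·s⁻⁴) · (kg·m²·s⁻²) · m · K² · cd⁻¹ · kg² · (kg·m·s⁻²) · (kg²·m⁴·s⁻⁶) = kg⁸·m⁶·s⁻¹⁴·K²·cd⁻¹.
Left is kg⁸·m⁶·s⁻¹⁴·K²; right is kg⁸·m⁶·s⁻¹⁴·K²·cd⁻¹ — different.

No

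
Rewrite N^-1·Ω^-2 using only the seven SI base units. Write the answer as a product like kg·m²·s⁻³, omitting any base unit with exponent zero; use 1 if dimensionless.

kg⁻³·m⁻⁵·s⁸·A⁴

N = kg·m/s² = kg·m·s⁻² (force = mass × acceleration).
So N⁻¹ = kg⁻¹·m⁻¹·s².
Ω = V/A (resistance = voltage per current),
    = kg·m²·s⁻³·A⁻².
So Ω⁻² = kg⁻²·m⁻⁴·s⁶·A⁴.
Combining: N⁻¹·Ω⁻² = (kg⁻¹·m⁻¹·s²) · (kg⁻²·m⁻⁴·s⁶·A⁴) = kg⁻³·m⁻⁵·s⁸·A⁴.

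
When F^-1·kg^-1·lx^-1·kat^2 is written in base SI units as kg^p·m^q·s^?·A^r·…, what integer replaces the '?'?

-6

F = C/V (capacitance = charge per voltage),
    = A·s/(kg·m²·s⁻³·A⁻¹) (substituting C and V),
    = kg⁻¹·m⁻²·s⁴·A².
So F⁻¹ = kg·m²·s⁻⁴·A⁻².
lx = lm/m² (illuminance = luminous flux per area),
    = m⁻²·cd.
So lx⁻¹ = m²·cd⁻¹.
kat = mol/s = s⁻¹·mol (catalytic activity).
So kat² = s⁻²·mol².
Combining: F⁻¹·kg⁻¹·lx⁻¹·kat² = (kg·m²·s⁻⁴·A⁻²) · kg⁻¹ · (m²·cd⁻¹) · (s⁻²·mol²) = m⁴·s⁻⁶·A⁻²·mol²·cd⁻¹.
The exponent of s is -6.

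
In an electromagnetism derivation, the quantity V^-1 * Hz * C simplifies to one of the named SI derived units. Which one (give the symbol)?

S

V = W/A (potential = power per current),
    = kg·m²·s⁻³·A⁻¹.
So V⁻¹ = kg⁻¹·m⁻²·s³·A.
Hz = 1/s = s⁻¹ (frequency is cycles per second).
C = A·s = s·A (charge = current × time).
Combining: V⁻¹·Hz·C = (kg⁻¹·m⁻²·s³·A) · s⁻¹ · (s·A) = kg⁻¹·m⁻²·s³·A².
kg⁻¹·m⁻²·s³·A² is the base-SI form of the siemens.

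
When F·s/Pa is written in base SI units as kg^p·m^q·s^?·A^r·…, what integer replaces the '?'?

7

F = C/V (capacitance = charge per voltage),
    = A·s/(kg·m²·s⁻³·A⁻¹) (substituting C and V),
    = kg⁻¹·m⁻²·s⁴·A².
Pa = N/m² (pressure = force per area),
    = kg·m⁻¹·s⁻².
So Pa⁻¹ = kg⁻¹·m·s².
Combining: F·Pa⁻¹·s = (kg⁻¹·m⁻²·s⁴·A²) · (kg⁻¹·m·s²) · s = kg⁻²·m⁻¹·s⁷·A².
The exponent of s is 7.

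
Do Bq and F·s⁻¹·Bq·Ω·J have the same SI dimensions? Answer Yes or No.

Left side:
  Bq = 1/s = s⁻¹ (activity is decays per second).
Right side:
  F = C/V (capacitance = charge per voltage),
      = A·s/(kg·m²·s⁻³·A⁻¹) (substituting C and V),
      = kg⁻¹·m⁻²·s⁴·A².
  Bq = 1/s = s⁻¹ (activity is decays per second).
  Ω = V/A (resistance = voltage per current),
      = kg·m²·s⁻³·A⁻².
  J = N·m (work = force × distance),
      = kg·m²·s⁻².
  Combining: F·s⁻¹·Bq·Ω·J = (kg⁻¹·m⁻²·s⁴·A²) · s⁻¹ · s⁻¹ · (kg·m²·s⁻³·A⁻²) · (kg·m²·s⁻²) = kg·m²·s⁻³.
Left is s⁻¹; right is kg·m²·s⁻³ — different.

No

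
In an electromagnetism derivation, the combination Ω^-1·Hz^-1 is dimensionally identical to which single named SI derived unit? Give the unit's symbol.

Ω = V/A (resistance = voltage per current),
    = kg·m²·s⁻³·A⁻².
So Ω⁻¹ = kg⁻¹·m⁻²·s³·A².
Hz = 1/s = s⁻¹ (frequency is cycles per second).
So Hz⁻¹ = s.
Combining: Ω⁻¹·Hz⁻¹ = (kg⁻¹·m⁻²·s³·A²) · s = kg⁻¹·m⁻²·s⁴·A².
kg⁻¹·m⁻²·s⁴·A² is the base-SI form of the farad.

F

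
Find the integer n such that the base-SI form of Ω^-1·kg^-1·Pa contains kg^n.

-1

Ω = V/A (resistance = voltage per current),
    = kg·m²·s⁻³·A⁻².
So Ω⁻¹ = kg⁻¹·m⁻²·s³·A².
Pa = N/m² (pressure = force per area),
    = kg·m⁻¹·s⁻².
Combining: Ω⁻¹·kg⁻¹·Pa = (kg⁻¹·m⁻²·s³·A²) · kg⁻¹ · (kg·m⁻¹·s⁻²) = kg⁻¹·m⁻³·s·A².
The exponent of kg is -1.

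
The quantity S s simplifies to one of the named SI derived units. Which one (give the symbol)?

S = kg⁻¹·m⁻²·s³·A².
Combining: S·s = (kg⁻¹·m⁻²·s³·A²) · s = kg⁻¹·m⁻²·s⁴·A².
kg⁻¹·m⁻²·s⁴·A² is the base-SI form of the farad.

F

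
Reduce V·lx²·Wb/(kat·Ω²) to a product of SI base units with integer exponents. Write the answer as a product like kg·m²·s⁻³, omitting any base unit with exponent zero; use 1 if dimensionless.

V = W/A (potential = power per current),
    = kg·m²·s⁻³·A⁻¹.
kat = mol/s = s⁻¹·mol (catalytic activity).
So kat⁻¹ = s·mol⁻¹.
lx = lm/m² (illuminance = luminous flux per area),
    = m⁻²·cd.
So lx² = m⁻⁴·cd².
Ω = V/A (resistance = voltage per current),
    = kg·m²·s⁻³·A⁻².
So Ω⁻² = kg⁻²·m⁻⁴·s⁶·A⁴.
Wb = V·s (flux: a volt is a weber per second),
    = kg·m²·s⁻²·A⁻¹.
Combining: V·kat⁻¹·lx²·Ω⁻²·Wb = (kg·m²·s⁻³·A⁻¹) · (s·mol⁻¹) · (m⁻⁴·cd²) · (kg⁻²·m⁻⁴·s⁶·A⁴) · (kg·m²·s⁻²·A⁻¹) = m⁻⁴·s²·A²·mol⁻¹·cd².

m⁻⁴·s²·A²·mol⁻¹·cd²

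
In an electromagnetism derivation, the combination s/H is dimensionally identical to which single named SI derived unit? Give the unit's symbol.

H = Wb/A (inductance = flux per current),
    = kg·m²·s⁻²·A⁻².
So H⁻¹ = kg⁻¹·m⁻²·s²·A².
Combining: s·H⁻¹ = s · (kg⁻¹·m⁻²·s²·A²) = kg⁻¹·m⁻²·s³·A².
kg⁻¹·m⁻²·s³·A² is the base-SI form of the siemens.

S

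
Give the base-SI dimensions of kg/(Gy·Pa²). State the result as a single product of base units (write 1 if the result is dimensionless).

kg⁻¹·s⁶

Gy = m²·s⁻².
So Gy⁻¹ = m⁻²·s².
Pa = kg·m⁻¹·s⁻².
So Pa⁻² = kg⁻²·m²·s⁴.
Combining: kg·Gy⁻¹·Pa⁻² = kg · (m⁻²·s²) · (kg⁻²·m²·s⁴) = kg⁻¹·s⁶.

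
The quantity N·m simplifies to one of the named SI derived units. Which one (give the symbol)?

J

N = kg·m/s² = kg·m·s⁻² (force = mass × acceleration).
Combining: N·m = (kg·m·s⁻²) · m = kg·m²·s⁻².
kg·m²·s⁻² is the base-SI form of the joule.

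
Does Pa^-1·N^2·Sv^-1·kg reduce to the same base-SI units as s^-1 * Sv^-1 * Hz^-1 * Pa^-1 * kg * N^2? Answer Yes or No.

Left side:
  Pa = kg·m⁻¹·s⁻².
  So Pa⁻¹ = kg⁻¹·m·s².
  N = kg·m·s⁻².
  So N² = kg²·m²·s⁻⁴.
  Sv = m²·s⁻².
  So Sv⁻¹ = m⁻²·s².
  Combining: Pa⁻¹·N²·Sv⁻¹·kg = (kg⁻¹·m·s²) · (kg²·m²·s⁻⁴) · (m⁻²·s²) · kg = kg²·m.
Right side:
  Sv = J/kg (equivalent dose = energy per mass),
      = m²·s⁻².
  So Sv⁻¹ = m⁻²·s².
  Hz = 1/s = s⁻¹ (frequency is cycles per second).
  So Hz⁻¹ = s.
  Pa = N/m² (pressure = force per area),
      = kg·m⁻¹·s⁻².
  So Pa⁻¹ = kg⁻¹·m·s².
  N = kg·m/s² = kg·m·s⁻² (force = mass × acceleration).
  So N² = kg²·m²·s⁻⁴.
  Combining: s⁻¹·Sv⁻¹·Hz⁻¹·Pa⁻¹·kg·N² = s⁻¹ · (m⁻²·s²) · s · (kg⁻¹·m·s²) · kg · (kg²·m²·s⁻⁴) = kg²·m.
Both reduce to kg²·m.

Yes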